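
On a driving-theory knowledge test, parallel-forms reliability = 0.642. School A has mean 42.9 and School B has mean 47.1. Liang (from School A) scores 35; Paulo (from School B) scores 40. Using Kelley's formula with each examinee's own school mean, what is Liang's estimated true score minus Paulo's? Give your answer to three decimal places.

T̂_Liang = 0.642(35) + 0.358(42.9) = 37.82820
T̂_Paulo = 0.642(40) + 0.358(47.1) = 42.54180
Difference = 37.82820 − 42.54180 = -4.71360

-4.714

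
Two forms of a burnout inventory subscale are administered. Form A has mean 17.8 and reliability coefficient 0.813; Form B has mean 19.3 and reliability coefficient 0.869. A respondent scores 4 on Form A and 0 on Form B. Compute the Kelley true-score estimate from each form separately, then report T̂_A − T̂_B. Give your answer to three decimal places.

4.052

T̂_A = 0.813(4) + 0.187(17.8) = 6.58060
T̂_B = 0.869(0) + 0.131(19.3) = 2.52830
T̂_A − T̂_B = 4.05230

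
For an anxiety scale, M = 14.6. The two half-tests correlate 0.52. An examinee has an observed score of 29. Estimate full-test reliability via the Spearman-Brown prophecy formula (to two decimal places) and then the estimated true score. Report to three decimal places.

Spearman-Brown: ρ = 2r/(1 + r) = 2(0.52)/(1 + 0.52) = 1.040/1.52 = 0.6842 → 0.68
Kelley's formula gives T̂ = 0.68·29 + 0.32·14.6 = 19.72 + 4.672 = 24.3920.

24.392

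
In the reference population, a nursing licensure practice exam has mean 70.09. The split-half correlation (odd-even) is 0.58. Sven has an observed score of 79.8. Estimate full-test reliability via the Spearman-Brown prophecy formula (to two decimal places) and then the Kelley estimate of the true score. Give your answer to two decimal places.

Spearman-Brown: ρ = 2r/(1 + r) = 2(0.58)/(1 + 0.58) = 1.160/1.58 = 0.7342 → 0.73
Regress the observed score toward the mean by the unreliability: T̂ = 0.73·79.8 + 0.27·70.09 = 58.254 + 18.9243 = 77.178.

77.18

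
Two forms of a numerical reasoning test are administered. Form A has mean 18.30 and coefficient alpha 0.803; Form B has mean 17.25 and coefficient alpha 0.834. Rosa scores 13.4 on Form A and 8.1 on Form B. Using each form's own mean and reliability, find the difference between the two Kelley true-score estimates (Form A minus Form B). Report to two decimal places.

T̂_A = 0.803(13.4) + 0.197(18.30) = 14.3653
T̂_B = 0.834(8.1) + 0.166(17.25) = 9.6189
T̂_A − T̂_B = 4.7464

4.75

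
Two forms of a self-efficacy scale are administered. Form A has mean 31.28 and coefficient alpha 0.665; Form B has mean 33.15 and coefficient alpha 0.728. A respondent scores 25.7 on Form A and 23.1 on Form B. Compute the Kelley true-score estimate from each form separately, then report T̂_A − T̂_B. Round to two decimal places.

1.74

T̂_A = 0.665(25.7) + 0.335(31.28) = 27.5693
T̂_B = 0.728(23.1) + 0.272(33.15) = 25.8336
T̂_A − T̂_B = 1.7357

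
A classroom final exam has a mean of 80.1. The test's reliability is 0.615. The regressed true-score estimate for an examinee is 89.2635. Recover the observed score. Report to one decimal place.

T̂ = ρX + (1 − ρ)μ  ⇒  X = (T̂ − (1 − ρ)μ) / ρ
X = (89.2635 − 0.385 × 80.1) / 0.615 = (89.2635 − 30.8385) / 0.615 = 58.4250 / 0.615 = 95.000

95.0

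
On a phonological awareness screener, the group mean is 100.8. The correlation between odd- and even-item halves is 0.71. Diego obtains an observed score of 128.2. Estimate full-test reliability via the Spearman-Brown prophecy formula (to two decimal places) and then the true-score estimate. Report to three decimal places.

Spearman-Brown: ρ = 2r/(1 + r) = 2(0.71)/(1 + 0.71) = 1.420/1.71 = 0.8304 → 0.83
T̂ = 0.83(128.2) + 0.17(100.8) = 106.406 + 17.136 = 123.5420 → 123.542

123.542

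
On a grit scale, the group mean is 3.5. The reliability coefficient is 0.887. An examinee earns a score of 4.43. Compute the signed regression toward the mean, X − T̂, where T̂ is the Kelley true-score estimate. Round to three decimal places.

T̂ = 0.887(4.43) + 0.113(3.5) = 3.92941 + 0.3955 = 4.32491 → 4.3249
X − T̂ = 4.43 − 4.3249 = 0.1051 → 0.105

0.105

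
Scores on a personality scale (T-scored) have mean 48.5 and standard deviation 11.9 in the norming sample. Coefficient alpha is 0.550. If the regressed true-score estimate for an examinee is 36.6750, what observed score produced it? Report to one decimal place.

T̂ = ρX + (1 − ρ)μ  ⇒  X = (T̂ − (1 − ρ)μ) / ρ
X = (36.6750 − 0.450 × 48.5) / 0.550 = (36.6750 − 21.8250) / 0.550 = 14.8500 / 0.550 = 27.000

27.0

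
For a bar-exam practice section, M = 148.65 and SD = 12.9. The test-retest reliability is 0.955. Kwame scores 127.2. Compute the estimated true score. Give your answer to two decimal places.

128.17

Weight the observed score by reliability and the mean by (1 − reliability): T̂ = 0.955·127.2 + 0.045·148.65 = 121.4760 + 6.68925 = 128.165.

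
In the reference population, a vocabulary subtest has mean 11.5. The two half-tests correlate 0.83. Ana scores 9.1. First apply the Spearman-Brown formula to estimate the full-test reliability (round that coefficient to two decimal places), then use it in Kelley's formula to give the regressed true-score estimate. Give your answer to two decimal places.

Spearman-Brown: ρ = 2r/(1 + r) = 2(0.83)/(1 + 0.83) = 1.660/1.83 = 0.9071 → 0.91
T̂ = ρX + (1 − ρ)μ
  = 0.91 × 9.1 + 0.09 × 11.5
  = 8.281 + 1.035
  = 9.316
  ≈ 9.32

9.32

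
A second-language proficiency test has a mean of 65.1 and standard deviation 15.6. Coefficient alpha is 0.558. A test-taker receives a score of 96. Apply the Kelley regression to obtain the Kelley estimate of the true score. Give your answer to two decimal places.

Regress the observed score toward the mean by the unreliability: T̂ = 0.558·96 + 0.442·65.1 = 53.568 + 28.7742 = 82.342.

82.34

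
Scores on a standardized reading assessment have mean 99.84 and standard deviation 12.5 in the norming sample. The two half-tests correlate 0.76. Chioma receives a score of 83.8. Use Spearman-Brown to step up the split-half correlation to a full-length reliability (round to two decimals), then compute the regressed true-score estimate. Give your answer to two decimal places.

86.05

Spearman-Brown: ρ = 2r/(1 + r) = 2(0.76)/(1 + 0.76) = 1.520/1.76 = 0.8636 → 0.86
T̂ = 0.86(83.8) + 0.14(99.84) = 72.068 + 13.9776 = 86.046 → 86.05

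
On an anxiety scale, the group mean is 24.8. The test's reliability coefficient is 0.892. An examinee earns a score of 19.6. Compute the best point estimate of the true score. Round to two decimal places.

T̂ = 0.892(19.6) + 0.108(24.8) = 17.4832 + 2.6784 = 20.162 → 20.16

20.16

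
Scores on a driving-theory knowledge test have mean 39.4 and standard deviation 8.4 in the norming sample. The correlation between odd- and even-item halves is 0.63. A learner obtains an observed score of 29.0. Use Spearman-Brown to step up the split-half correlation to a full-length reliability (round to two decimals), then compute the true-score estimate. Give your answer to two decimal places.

Spearman-Brown: ρ = 2r/(1 + r) = 2(0.63)/(1 + 0.63) = 1.260/1.63 = 0.7730 → 0.77
T̂ = ρX + (1 − ρ)μ
  = 0.77 × 29.0 + 0.23 × 39.4
  = 22.330 + 9.062
  = 31.392
  ≈ 31.39

31.39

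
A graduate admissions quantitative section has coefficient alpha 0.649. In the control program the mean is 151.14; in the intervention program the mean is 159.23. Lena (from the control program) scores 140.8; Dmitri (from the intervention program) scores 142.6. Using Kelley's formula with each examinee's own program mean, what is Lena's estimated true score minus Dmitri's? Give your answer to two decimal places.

T̂_Lena = 0.649(140.8) + 0.351(151.14) = 144.4293
T̂_Dmitri = 0.649(142.6) + 0.351(159.23) = 148.4371
Difference = 144.4293 − 148.4371 = -4.0078

-4.01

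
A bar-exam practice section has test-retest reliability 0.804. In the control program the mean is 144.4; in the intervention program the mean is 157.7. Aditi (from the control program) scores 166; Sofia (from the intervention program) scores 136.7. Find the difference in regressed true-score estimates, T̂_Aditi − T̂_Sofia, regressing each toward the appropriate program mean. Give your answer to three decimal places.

T̂_Aditi = 0.804(166) + 0.196(144.4) = 161.76640
T̂_Sofia = 0.804(136.7) + 0.196(157.7) = 140.81600
Difference = 161.76640 − 140.81600 = 20.95040

20.950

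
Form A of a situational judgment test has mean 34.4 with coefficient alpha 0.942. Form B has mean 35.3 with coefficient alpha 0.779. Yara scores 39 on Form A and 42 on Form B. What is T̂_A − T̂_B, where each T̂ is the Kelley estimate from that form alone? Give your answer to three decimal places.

-1.786

T̂_A = 0.942(39) + 0.058(34.4) = 38.73320
T̂_B = 0.779(42) + 0.221(35.3) = 40.51930
T̂_A − T̂_B = -1.78610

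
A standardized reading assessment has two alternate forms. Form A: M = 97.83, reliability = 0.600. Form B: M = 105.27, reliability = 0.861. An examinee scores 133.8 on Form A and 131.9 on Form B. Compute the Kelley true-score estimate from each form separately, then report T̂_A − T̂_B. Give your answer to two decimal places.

-8.79

T̂_A = 0.600(133.8) + 0.400(97.83) = 119.4120
T̂_B = 0.861(131.9) + 0.139(105.27) = 128.1984
T̂_A − T̂_B = -8.7864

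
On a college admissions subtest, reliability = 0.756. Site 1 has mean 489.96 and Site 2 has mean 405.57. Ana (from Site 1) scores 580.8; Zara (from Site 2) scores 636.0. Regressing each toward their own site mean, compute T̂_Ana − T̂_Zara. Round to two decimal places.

T̂_Ana = 0.756(580.8) + 0.244(489.96) = 558.6350
T̂_Zara = 0.756(636.0) + 0.244(405.57) = 579.7751
Difference = 558.6350 − 579.7751 = -21.1400

-21.14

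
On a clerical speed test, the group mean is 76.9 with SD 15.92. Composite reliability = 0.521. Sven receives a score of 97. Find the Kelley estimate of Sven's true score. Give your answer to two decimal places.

Weight the observed score by reliability and the mean by (1 − reliability): T̂ = 0.521·97 + 0.479·76.9 = 50.537 + 36.8351 = 87.372.

87.37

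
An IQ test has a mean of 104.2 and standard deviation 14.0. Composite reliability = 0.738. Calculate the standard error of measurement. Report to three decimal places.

7.166

SEM = SD · √(1 − ρ) = 14.0 × √0.262 = 14.0 × 0.5119 = 7.1660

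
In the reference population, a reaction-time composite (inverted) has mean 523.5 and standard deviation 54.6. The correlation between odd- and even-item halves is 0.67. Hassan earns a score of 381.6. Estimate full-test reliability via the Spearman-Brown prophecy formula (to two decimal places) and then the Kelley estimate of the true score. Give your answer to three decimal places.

Spearman-Brown: ρ = 2r/(1 + r) = 2(0.67)/(1 + 0.67) = 1.340/1.67 = 0.8024 → 0.80
Kelley's formula gives T̂ = 0.80·381.6 + 0.20·523.5 = 305.280 + 104.700 = 409.9800.

409.980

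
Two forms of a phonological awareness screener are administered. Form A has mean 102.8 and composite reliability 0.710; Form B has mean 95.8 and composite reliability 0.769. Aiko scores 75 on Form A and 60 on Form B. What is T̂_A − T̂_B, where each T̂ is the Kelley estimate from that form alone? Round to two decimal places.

14.79

T̂_A = 0.710(75) + 0.290(102.8) = 83.0620
T̂_B = 0.769(60) + 0.231(95.8) = 68.2698
T̂_A − T̂_B = 14.7922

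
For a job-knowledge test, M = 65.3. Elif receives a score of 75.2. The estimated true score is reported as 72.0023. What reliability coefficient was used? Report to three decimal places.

0.677

T̂ = ρX + (1 − ρ)μ  ⇒  T̂ − μ = ρ(X − μ)
ρ = (T̂ − μ)/(X − μ) = (72.0023 − 65.3) / (75.2 − 65.3) = 6.7023 / 9.9 = 0.67700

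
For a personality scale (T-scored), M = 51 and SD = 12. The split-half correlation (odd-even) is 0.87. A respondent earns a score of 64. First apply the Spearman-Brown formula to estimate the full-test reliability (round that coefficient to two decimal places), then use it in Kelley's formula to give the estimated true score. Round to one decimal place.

Spearman-Brown: ρ = 2r/(1 + r) = 2(0.87)/(1 + 0.87) = 1.740/1.87 = 0.9305 → 0.93
T̂ = ρX + (1 − ρ)μ
  = 0.93 × 64 + 0.07 × 51
  = 59.52 + 3.57
  = 63.09
  ≈ 63.1

63.1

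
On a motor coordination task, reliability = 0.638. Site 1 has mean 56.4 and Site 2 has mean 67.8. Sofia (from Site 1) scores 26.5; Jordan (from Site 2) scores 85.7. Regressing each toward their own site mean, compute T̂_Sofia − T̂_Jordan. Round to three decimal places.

T̂_Sofia = 0.638(26.5) + 0.362(56.4) = 37.32380
T̂_Jordan = 0.638(85.7) + 0.362(67.8) = 79.22020
Difference = 37.32380 − 79.22020 = -41.89640

-41.896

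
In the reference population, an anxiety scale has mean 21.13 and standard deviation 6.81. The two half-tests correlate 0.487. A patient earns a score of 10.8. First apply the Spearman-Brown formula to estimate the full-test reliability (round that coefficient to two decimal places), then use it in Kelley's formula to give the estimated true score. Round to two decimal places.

14.31

Spearman-Brown: ρ = 2r/(1 + r) = 2(0.487)/(1 + 0.487) = 0.9740/1.487 = 0.6550 → 0.66
Regress the observed score toward the mean by the unreliability: T̂ = 0.66·10.8 + 0.34·21.13 = 7.128 + 7.1842 = 14.312.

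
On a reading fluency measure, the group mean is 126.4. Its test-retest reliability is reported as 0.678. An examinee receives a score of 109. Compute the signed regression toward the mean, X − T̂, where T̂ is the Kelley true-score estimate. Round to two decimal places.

Weight the observed score by reliability and the mean by (1 − reliability): T̂ = 0.678·109 + 0.322·126.4 = 73.902 + 40.7008 = 114.6028.
X − T̂ = 109 − 114.603 = -5.603 → -5.60

-5.60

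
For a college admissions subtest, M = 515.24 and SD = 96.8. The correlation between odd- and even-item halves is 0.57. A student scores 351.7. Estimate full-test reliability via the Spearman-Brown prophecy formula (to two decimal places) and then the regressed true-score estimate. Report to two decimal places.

Spearman-Brown: ρ = 2r/(1 + r) = 2(0.57)/(1 + 0.57) = 1.140/1.57 = 0.7261 → 0.73
T̂ = ρX + (1 − ρ)μ
  = 0.73 × 351.7 + 0.27 × 515.24
  = 256.741 + 139.1148
  = 395.856
  ≈ 395.86

395.86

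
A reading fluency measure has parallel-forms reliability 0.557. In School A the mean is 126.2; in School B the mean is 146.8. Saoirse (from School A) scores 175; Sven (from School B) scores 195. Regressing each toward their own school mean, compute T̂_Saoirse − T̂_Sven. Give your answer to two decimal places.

T̂_Saoirse = 0.557(175) + 0.443(126.2) = 153.3816
T̂_Sven = 0.557(195) + 0.443(146.8) = 173.6474
Difference = 153.3816 − 173.6474 = -20.2658

-20.27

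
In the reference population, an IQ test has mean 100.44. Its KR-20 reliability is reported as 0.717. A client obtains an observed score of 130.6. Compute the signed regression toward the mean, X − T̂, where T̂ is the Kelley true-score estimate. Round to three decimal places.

T̂ = 0.717(130.6) + 0.283(100.44) = 93.6402 + 28.42452 = 122.06472 → 122.0647
X − T̂ = 130.6 − 122.0647 = 8.5353 → 8.535

8.535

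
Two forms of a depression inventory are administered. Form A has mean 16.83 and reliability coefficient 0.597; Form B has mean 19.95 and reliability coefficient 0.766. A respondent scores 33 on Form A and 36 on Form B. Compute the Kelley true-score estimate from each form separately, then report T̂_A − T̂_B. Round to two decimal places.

-5.76

T̂_A = 0.597(33) + 0.403(16.83) = 26.4835
T̂_B = 0.766(36) + 0.234(19.95) = 32.2443
T̂_A − T̂_B = -5.7608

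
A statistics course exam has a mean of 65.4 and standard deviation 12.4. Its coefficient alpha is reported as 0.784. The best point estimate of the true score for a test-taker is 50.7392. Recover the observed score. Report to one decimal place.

T̂ = ρX + (1 − ρ)μ  ⇒  X = (T̂ − (1 − ρ)μ) / ρ
X = (50.7392 − 0.216 × 65.4) / 0.784 = (50.7392 − 14.1264) / 0.784 = 36.6128 / 0.784 = 46.700

46.7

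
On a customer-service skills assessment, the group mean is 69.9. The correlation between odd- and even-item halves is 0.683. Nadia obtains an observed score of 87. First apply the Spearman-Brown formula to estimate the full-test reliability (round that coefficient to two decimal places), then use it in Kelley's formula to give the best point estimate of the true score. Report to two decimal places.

83.75

Spearman-Brown: ρ = 2r/(1 + r) = 2(0.683)/(1 + 0.683) = 1.3660/1.683 = 0.8116 → 0.81
T̂ = 0.81(87) + 0.19(69.9) = 70.47 + 13.281 = 83.751 → 83.75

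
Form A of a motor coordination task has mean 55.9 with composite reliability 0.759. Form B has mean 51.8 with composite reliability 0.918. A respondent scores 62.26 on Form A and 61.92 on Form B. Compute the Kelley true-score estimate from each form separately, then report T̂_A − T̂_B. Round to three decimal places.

-0.363

T̂_A = 0.759(62.26) + 0.241(55.9) = 60.72724
T̂_B = 0.918(61.92) + 0.082(51.8) = 61.09016
T̂_A − T̂_B = -0.36292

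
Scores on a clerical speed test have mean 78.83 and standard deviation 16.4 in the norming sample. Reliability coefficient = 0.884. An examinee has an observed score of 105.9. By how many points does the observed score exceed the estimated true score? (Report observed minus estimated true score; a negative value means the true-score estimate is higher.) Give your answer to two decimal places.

3.14

Kelley's formula gives T̂ = 0.884·105.9 + 0.116·78.83 = 93.6156 + 9.14428 = 102.7599.
X − T̂ = 105.9 − 102.760 = 3.140 → 3.14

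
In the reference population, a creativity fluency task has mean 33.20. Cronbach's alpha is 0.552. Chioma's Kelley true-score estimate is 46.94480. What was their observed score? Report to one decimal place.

58.1

T̂ = ρX + (1 − ρ)μ  ⇒  X = (T̂ − (1 − ρ)μ) / ρ
X = (46.94480 − 0.448 × 33.20) / 0.552 = (46.94480 − 14.87360) / 0.552 = 32.07120 / 0.552 = 58.100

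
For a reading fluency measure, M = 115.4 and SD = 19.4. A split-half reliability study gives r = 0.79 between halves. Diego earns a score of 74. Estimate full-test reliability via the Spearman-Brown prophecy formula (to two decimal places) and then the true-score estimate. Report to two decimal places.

78.97

Spearman-Brown: ρ = 2r/(1 + r) = 2(0.79)/(1 + 0.79) = 1.580/1.79 = 0.8827 → 0.88
Regress the observed score toward the mean by the unreliability: T̂ = 0.88·74 + 0.12·115.4 = 65.12 + 13.848 = 78.968.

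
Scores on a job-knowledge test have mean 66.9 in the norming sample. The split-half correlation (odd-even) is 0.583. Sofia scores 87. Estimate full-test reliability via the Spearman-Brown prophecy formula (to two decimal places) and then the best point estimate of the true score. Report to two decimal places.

81.77

Spearman-Brown: ρ = 2r/(1 + r) = 2(0.583)/(1 + 0.583) = 1.1660/1.583 = 0.7366 → 0.74
Weight the observed score by reliability and the mean by (1 − reliability): T̂ = 0.74·87 + 0.26·66.9 = 64.38 + 17.394 = 81.774.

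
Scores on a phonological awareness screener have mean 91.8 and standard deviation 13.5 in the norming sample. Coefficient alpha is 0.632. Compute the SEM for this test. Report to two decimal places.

SEM = SD · √(1 − ρ) = 13.5 × √0.368 = 13.5 × 0.6066 = 8.190

8.19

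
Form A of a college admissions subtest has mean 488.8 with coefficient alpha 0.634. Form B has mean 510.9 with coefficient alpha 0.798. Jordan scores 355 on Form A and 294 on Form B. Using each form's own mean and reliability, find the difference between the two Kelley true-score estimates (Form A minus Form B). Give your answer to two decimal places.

66.16

T̂_A = 0.634(355) + 0.366(488.8) = 403.9708
T̂_B = 0.798(294) + 0.202(510.9) = 337.8138
T̂_A − T̂_B = 66.1570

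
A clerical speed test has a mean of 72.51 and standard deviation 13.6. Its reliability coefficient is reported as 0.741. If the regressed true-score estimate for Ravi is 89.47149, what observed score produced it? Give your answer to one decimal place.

95.4

T̂ = ρX + (1 − ρ)μ  ⇒  X = (T̂ − (1 − ρ)μ) / ρ
X = (89.47149 − 0.259 × 72.51) / 0.741 = (89.47149 − 18.78009) / 0.741 = 70.69140 / 0.741 = 95.400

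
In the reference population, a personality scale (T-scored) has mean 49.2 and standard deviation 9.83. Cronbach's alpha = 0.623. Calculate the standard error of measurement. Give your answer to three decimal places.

SEM = SD · √(1 − ρ) = 9.83 × √0.377 = 9.83 × 0.6140 = 6.0357

6.036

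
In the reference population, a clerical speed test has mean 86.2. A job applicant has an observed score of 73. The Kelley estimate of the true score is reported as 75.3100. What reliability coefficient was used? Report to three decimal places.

T̂ = ρX + (1 − ρ)μ  ⇒  T̂ − μ = ρ(X − μ)
ρ = (T̂ − μ)/(X − μ) = (75.3100 − 86.2) / (73 − 86.2) = -10.8900 / -13.2 = 0.82500

0.825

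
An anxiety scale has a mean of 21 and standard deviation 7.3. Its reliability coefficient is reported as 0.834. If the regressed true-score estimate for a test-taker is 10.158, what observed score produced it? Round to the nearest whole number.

T̂ = ρX + (1 − ρ)μ  ⇒  X = (T̂ − (1 − ρ)μ) / ρ
X = (10.158 − 0.166 × 21) / 0.834 = (10.158 − 3.486) / 0.834 = 6.672 / 0.834 = 8.00

8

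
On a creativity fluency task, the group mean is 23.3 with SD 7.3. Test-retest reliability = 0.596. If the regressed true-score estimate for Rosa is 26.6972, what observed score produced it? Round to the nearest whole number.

T̂ = ρX + (1 − ρ)μ  ⇒  X = (T̂ − (1 − ρ)μ) / ρ
X = (26.6972 − 0.404 × 23.3) / 0.596 = (26.6972 − 9.4132) / 0.596 = 17.2840 / 0.596 = 29.00

29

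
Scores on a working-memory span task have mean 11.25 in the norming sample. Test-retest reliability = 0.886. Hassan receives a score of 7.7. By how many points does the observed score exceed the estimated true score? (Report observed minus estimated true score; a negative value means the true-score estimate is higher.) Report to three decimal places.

Regress the observed score toward the mean by the unreliability: T̂ = 0.886·7.7 + 0.114·11.25 = 6.8222 + 1.28250 = 8.10470.
X − T̂ = 7.7 − 8.1047 = -0.4047 → -0.405

-0.405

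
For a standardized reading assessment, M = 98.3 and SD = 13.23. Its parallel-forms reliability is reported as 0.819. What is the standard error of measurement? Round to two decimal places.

SEM = SD · √(1 − ρ) = 13.23 × √0.181 = 13.23 × 0.4254 = 5.629

5.63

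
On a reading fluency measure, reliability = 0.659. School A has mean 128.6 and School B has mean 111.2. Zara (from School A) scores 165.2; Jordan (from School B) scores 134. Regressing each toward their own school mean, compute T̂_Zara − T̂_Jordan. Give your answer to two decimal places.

T̂_Zara = 0.659(165.2) + 0.341(128.6) = 152.7194
T̂_Jordan = 0.659(134) + 0.341(111.2) = 126.2252
Difference = 152.7194 − 126.2252 = 26.4942

26.49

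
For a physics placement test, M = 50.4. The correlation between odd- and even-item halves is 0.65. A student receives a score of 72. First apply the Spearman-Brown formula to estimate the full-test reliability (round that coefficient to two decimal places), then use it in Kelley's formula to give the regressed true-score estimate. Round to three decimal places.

67.464

Spearman-Brown: ρ = 2r/(1 + r) = 2(0.65)/(1 + 0.65) = 1.300/1.65 = 0.7879 → 0.79
T̂ = 0.79(72) + 0.21(50.4) = 56.88 + 10.584 = 67.4640 → 67.464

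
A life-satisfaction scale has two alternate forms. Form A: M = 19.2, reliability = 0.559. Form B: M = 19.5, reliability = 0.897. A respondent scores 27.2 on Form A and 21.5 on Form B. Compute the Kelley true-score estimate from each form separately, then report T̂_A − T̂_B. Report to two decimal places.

2.38

T̂_A = 0.559(27.2) + 0.441(19.2) = 23.6720
T̂_B = 0.897(21.5) + 0.103(19.5) = 21.2940
T̂_A − T̂_B = 2.3780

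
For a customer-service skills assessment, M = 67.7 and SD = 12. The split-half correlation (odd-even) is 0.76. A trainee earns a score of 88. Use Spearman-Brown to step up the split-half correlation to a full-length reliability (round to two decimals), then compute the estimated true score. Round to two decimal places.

Spearman-Brown: ρ = 2r/(1 + r) = 2(0.76)/(1 + 0.76) = 1.520/1.76 = 0.8636 → 0.86
Kelley's formula gives T̂ = 0.86·88 + 0.14·67.7 = 75.68 + 9.478 = 85.158.

85.16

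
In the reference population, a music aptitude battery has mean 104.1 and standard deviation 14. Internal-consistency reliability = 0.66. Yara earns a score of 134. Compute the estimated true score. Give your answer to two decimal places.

Weight the observed score by reliability and the mean by (1 − reliability): T̂ = 0.66·134 + 0.34·104.1 = 88.44 + 35.394 = 123.834.

123.83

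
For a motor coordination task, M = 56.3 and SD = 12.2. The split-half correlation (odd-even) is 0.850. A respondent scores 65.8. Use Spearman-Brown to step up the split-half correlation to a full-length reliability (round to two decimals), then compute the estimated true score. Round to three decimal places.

Spearman-Brown: ρ = 2r/(1 + r) = 2(0.850)/(1 + 0.850) = 1.7000/1.850 = 0.9189 → 0.92
Kelley's formula gives T̂ = 0.92·65.8 + 0.08·56.3 = 60.536 + 4.504 = 65.0400.

65.040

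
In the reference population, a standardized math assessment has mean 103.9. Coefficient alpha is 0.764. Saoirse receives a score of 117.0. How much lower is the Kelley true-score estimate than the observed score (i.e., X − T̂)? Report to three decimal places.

3.092

T̂ = ρX + (1 − ρ)μ
  = 0.764 × 117.0 + 0.236 × 103.9
  = 89.3880 + 24.5204
  = 113.90840
  ≈ 113.9084
X − T̂ = 117.0 − 113.9084 = 3.0916 → 3.092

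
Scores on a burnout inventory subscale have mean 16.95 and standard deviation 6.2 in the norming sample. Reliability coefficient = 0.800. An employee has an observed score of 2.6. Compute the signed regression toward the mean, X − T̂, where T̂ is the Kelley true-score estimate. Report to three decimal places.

-2.870

Weight the observed score by reliability and the mean by (1 − reliability): T̂ = 0.800·2.6 + 0.200·16.95 = 2.0800 + 3.39000 = 5.47000.
X − T̂ = 2.6 − 5.4700 = -2.8700 → -2.870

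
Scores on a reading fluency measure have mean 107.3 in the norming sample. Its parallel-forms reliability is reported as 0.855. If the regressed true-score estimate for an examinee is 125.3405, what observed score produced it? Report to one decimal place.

128.4

T̂ = ρX + (1 − ρ)μ  ⇒  X = (T̂ − (1 − ρ)μ) / ρ
X = (125.3405 − 0.145 × 107.3) / 0.855 = (125.3405 − 15.5585) / 0.855 = 109.7820 / 0.855 = 128.400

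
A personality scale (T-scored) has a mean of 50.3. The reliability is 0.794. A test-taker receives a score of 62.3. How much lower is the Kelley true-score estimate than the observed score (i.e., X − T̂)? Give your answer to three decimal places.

2.472

T̂ = ρX + (1 − ρ)μ
  = 0.794 × 62.3 + 0.206 × 50.3
  = 49.4662 + 10.3618
  = 59.82800
  ≈ 59.8280
X − T̂ = 62.3 − 59.8280 = 2.4720 → 2.472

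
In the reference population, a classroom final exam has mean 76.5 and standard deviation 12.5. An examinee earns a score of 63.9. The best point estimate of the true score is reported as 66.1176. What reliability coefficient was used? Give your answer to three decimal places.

T̂ = ρX + (1 − ρ)μ  ⇒  T̂ − μ = ρ(X − μ)
ρ = (T̂ − μ)/(X − μ) = (66.1176 − 76.5) / (63.9 − 76.5) = -10.3824 / -12.6 = 0.82400

0.824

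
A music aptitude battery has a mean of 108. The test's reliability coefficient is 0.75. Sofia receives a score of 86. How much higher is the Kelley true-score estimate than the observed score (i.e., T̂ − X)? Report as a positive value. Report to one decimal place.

Weight the observed score by reliability and the mean by (1 − reliability): T̂ = 0.75·86 + 0.25·108 = 64.50 + 27.00 = 91.500.
T̂ − X = 91.50 − 86 = 5.50 → 5.5

5.5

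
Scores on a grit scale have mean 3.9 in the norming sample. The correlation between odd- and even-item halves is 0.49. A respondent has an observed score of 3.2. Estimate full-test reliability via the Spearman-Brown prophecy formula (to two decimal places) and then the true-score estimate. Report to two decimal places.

Spearman-Brown: ρ = 2r/(1 + r) = 2(0.49)/(1 + 0.49) = 0.980/1.49 = 0.6577 → 0.66
T̂ = 0.66(3.2) + 0.34(3.9) = 2.112 + 1.326 = 3.438 → 3.44

3.44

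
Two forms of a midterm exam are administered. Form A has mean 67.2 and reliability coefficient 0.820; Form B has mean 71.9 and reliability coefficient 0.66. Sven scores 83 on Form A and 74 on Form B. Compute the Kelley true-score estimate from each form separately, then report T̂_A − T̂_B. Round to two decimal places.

6.87

T̂_A = 0.820(83) + 0.180(67.2) = 80.1560
T̂_B = 0.66(74) + 0.34(71.9) = 73.2860
T̂_A − T̂_B = 6.8700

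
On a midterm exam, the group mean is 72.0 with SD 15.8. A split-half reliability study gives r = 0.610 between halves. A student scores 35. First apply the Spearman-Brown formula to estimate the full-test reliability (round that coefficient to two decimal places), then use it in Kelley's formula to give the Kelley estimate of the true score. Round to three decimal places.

43.880

Spearman-Brown: ρ = 2r/(1 + r) = 2(0.610)/(1 + 0.610) = 1.2200/1.610 = 0.7578 → 0.76
T̂ = 0.76(35) + 0.24(72.0) = 26.60 + 17.280 = 43.8800 → 43.880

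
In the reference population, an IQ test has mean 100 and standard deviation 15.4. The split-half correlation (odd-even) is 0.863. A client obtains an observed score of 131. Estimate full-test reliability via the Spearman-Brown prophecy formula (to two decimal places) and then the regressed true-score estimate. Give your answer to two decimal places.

128.83

Spearman-Brown: ρ = 2r/(1 + r) = 2(0.863)/(1 + 0.863) = 1.7260/1.863 = 0.9265 → 0.93
T̂ = ρX + (1 − ρ)μ
  = 0.93 × 131 + 0.07 × 100
  = 121.83 + 7.00
  = 128.830
  ≈ 128.83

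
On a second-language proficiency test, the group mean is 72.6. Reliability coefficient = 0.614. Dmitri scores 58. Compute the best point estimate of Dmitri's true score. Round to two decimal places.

T̂ = 0.614(58) + 0.386(72.6) = 35.612 + 28.0236 = 63.636 → 63.64

63.64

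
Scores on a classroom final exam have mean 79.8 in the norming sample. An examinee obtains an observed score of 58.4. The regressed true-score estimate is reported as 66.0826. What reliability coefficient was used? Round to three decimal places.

T̂ = ρX + (1 − ρ)μ  ⇒  T̂ − μ = ρ(X − μ)
ρ = (T̂ − μ)/(X − μ) = (66.0826 − 79.8) / (58.4 − 79.8) = -13.7174 / -21.4 = 0.64100

0.641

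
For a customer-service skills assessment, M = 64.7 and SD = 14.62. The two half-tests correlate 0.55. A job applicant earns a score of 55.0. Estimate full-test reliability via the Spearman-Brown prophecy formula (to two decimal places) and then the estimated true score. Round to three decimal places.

57.813

Spearman-Brown: ρ = 2r/(1 + r) = 2(0.55)/(1 + 0.55) = 1.100/1.55 = 0.7097 → 0.71
T̂ = 0.71(55.0) + 0.29(64.7) = 39.050 + 18.763 = 57.8130 → 57.813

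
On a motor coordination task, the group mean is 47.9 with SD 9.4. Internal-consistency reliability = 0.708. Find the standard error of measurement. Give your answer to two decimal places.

SEM = SD · √(1 − ρ) = 9.4 × √0.292 = 9.4 × 0.5404 = 5.079

5.08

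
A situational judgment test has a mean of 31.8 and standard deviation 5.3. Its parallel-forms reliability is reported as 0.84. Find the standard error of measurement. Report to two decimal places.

2.12

SEM = SD · √(1 − ρ) = 5.3 × √0.16 = 5.3 × 0.4000 = 2.120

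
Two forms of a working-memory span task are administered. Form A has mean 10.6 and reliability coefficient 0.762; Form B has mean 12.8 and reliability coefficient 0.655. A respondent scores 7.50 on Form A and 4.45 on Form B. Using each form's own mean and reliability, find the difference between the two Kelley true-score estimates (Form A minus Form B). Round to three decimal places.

T̂_A = 0.762(7.50) + 0.238(10.6) = 8.23780
T̂_B = 0.655(4.45) + 0.345(12.8) = 7.33075
T̂_A − T̂_B = 0.90705

0.907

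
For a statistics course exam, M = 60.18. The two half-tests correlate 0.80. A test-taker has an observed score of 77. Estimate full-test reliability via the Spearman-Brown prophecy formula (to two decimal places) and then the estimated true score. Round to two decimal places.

Spearman-Brown: ρ = 2r/(1 + r) = 2(0.80)/(1 + 0.80) = 1.600/1.80 = 0.8889 → 0.89
Regress the observed score toward the mean by the unreliability: T̂ = 0.89·77 + 0.11·60.18 = 68.53 + 6.6198 = 75.150.

75.15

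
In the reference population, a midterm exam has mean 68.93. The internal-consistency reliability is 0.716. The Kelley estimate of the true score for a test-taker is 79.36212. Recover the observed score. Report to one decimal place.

T̂ = ρX + (1 − ρ)μ  ⇒  X = (T̂ − (1 − ρ)μ) / ρ
X = (79.36212 − 0.284 × 68.93) / 0.716 = (79.36212 − 19.57612) / 0.716 = 59.78600 / 0.716 = 83.500

83.5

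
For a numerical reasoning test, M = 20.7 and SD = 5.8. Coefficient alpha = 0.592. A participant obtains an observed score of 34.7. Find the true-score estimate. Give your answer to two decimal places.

T̂ = ρX + (1 − ρ)μ
  = 0.592 × 34.7 + 0.408 × 20.7
  = 20.5424 + 8.4456
  = 28.988
  ≈ 28.99

28.99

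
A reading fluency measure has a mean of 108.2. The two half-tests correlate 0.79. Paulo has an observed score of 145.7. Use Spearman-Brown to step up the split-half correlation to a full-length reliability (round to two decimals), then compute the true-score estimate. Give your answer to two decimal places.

141.20

Spearman-Brown: ρ = 2r/(1 + r) = 2(0.79)/(1 + 0.79) = 1.580/1.79 = 0.8827 → 0.88
T̂ = 0.88(145.7) + 0.12(108.2) = 128.216 + 12.984 = 141.200 → 141.20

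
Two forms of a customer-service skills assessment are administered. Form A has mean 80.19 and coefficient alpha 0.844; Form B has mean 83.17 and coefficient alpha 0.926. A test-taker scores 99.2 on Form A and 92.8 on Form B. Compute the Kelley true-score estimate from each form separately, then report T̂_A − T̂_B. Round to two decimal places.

T̂_A = 0.844(99.2) + 0.156(80.19) = 96.2344
T̂_B = 0.926(92.8) + 0.074(83.17) = 92.0874
T̂_A − T̂_B = 4.1471

4.15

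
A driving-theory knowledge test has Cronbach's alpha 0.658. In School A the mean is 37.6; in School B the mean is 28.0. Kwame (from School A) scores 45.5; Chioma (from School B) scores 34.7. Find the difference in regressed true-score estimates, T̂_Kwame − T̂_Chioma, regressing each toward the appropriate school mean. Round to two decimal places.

10.39

T̂_Kwame = 0.658(45.5) + 0.342(37.6) = 42.7982
T̂_Chioma = 0.658(34.7) + 0.342(28.0) = 32.4086
Difference = 42.7982 − 32.4086 = 10.3896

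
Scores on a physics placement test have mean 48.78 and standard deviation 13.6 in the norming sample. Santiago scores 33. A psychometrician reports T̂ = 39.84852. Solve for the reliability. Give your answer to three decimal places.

0.566

T̂ = ρX + (1 − ρ)μ  ⇒  T̂ − μ = ρ(X − μ)
ρ = (T̂ − μ)/(X − μ) = (39.84852 − 48.78) / (33 − 48.78) = -8.93148 / -15.78 = 0.56600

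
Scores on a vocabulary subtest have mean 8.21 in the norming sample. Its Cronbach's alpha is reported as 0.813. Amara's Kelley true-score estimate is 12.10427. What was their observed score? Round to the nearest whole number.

13

T̂ = ρX + (1 − ρ)μ  ⇒  X = (T̂ − (1 − ρ)μ) / ρ
X = (12.10427 − 0.187 × 8.21) / 0.813 = (12.10427 − 1.53527) / 0.813 = 10.56900 / 0.813 = 13.00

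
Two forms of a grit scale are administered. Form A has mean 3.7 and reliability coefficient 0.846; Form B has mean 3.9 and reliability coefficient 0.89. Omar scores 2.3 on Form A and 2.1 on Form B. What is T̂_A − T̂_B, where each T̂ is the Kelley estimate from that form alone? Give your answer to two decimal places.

0.22

T̂_A = 0.846(2.3) + 0.154(3.7) = 2.5156
T̂_B = 0.89(2.1) + 0.11(3.9) = 2.2980
T̂_A − T̂_B = 0.2176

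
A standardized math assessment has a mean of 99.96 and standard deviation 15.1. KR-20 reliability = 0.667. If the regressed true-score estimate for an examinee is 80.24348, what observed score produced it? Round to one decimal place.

T̂ = ρX + (1 − ρ)μ  ⇒  X = (T̂ − (1 − ρ)μ) / ρ
X = (80.24348 − 0.333 × 99.96) / 0.667 = (80.24348 − 33.28668) / 0.667 = 46.95680 / 0.667 = 70.400

70.4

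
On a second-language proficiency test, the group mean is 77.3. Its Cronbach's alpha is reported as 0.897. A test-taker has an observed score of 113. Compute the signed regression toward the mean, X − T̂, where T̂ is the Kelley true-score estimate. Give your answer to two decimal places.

3.68

Kelley's formula gives T̂ = 0.897·113 + 0.103·77.3 = 101.361 + 7.9619 = 109.3229.
X − T̂ = 113 − 109.323 = 3.677 → 3.68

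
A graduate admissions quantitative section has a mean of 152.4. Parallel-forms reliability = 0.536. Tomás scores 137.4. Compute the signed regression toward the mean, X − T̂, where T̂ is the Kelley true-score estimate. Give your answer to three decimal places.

T̂ = 0.536(137.4) + 0.464(152.4) = 73.6464 + 70.7136 = 144.36000 → 144.3600
X − T̂ = 137.4 − 144.3600 = -6.9600 → -6.960

-6.960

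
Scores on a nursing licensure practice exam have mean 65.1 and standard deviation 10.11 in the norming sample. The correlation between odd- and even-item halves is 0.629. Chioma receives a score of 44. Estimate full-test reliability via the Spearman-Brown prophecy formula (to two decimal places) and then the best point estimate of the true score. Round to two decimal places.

48.85

Spearman-Brown: ρ = 2r/(1 + r) = 2(0.629)/(1 + 0.629) = 1.2580/1.629 = 0.7723 → 0.77
T̂ = ρX + (1 − ρ)μ
  = 0.77 × 44 + 0.23 × 65.1
  = 33.88 + 14.973
  = 48.853
  ≈ 48.85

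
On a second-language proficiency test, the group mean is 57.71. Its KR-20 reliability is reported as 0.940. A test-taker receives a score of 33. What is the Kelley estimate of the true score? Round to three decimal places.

Kelley's formula gives T̂ = 0.940·33 + 0.060·57.71 = 31.020 + 3.46260 = 34.4826.

34.483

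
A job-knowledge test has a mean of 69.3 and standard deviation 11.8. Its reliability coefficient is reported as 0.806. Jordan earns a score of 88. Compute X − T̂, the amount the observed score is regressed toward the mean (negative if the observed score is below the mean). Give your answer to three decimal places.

T̂ = ρX + (1 − ρ)μ
  = 0.806 × 88 + 0.194 × 69.3
  = 70.928 + 13.4442
  = 84.37220
  ≈ 84.3722
X − T̂ = 88 − 84.3722 = 3.6278 → 3.628

3.628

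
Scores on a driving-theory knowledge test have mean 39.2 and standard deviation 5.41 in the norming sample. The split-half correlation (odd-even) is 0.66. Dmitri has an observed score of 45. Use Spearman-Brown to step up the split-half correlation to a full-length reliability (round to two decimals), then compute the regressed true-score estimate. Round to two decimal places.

43.84

Spearman-Brown: ρ = 2r/(1 + r) = 2(0.66)/(1 + 0.66) = 1.320/1.66 = 0.7952 → 0.80
T̂ = ρX + (1 − ρ)μ
  = 0.80 × 45 + 0.20 × 39.2
  = 36.00 + 7.840
  = 43.840
  ≈ 43.84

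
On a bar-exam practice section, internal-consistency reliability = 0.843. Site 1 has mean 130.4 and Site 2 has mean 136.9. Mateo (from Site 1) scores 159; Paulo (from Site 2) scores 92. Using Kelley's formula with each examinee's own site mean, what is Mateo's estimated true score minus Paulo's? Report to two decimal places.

T̂_Mateo = 0.843(159) + 0.157(130.4) = 154.5098
T̂_Paulo = 0.843(92) + 0.157(136.9) = 99.0493
Difference = 154.5098 − 99.0493 = 55.4605

55.46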